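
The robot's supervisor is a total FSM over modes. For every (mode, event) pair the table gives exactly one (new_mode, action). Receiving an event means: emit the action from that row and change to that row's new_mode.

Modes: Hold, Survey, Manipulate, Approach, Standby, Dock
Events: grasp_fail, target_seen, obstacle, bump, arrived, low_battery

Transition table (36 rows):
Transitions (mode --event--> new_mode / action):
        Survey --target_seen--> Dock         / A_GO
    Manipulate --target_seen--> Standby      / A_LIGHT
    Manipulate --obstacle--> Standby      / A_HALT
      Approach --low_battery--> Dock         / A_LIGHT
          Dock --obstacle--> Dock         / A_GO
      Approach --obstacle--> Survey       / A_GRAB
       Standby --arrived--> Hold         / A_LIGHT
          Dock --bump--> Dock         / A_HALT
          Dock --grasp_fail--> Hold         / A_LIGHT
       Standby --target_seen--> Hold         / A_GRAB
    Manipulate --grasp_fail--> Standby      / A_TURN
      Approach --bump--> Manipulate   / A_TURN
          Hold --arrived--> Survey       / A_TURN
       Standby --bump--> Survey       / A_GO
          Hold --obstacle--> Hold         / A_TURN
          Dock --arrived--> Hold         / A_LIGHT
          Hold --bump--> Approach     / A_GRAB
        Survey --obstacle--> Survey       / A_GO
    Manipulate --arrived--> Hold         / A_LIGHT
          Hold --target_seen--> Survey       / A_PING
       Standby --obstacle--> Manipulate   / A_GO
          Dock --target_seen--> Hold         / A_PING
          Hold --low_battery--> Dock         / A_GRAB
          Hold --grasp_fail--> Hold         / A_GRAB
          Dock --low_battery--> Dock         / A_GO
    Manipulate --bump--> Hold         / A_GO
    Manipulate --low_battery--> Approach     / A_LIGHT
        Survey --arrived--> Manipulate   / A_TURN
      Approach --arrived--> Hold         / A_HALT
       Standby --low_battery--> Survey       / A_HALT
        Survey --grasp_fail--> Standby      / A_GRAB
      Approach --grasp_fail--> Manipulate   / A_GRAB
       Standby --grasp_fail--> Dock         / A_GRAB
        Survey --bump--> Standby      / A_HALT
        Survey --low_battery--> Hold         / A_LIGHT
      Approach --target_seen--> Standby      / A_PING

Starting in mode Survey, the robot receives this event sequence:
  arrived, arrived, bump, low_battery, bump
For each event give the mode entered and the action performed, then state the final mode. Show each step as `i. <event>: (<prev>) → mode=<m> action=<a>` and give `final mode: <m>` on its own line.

1. arrived: (Survey) → mode=Manipulate action=A_TURN
2. arrived: (Manipulate) → mode=Hold action=A_LIGHT
3. bump: (Hold) → mode=Approach action=A_GRAB
4. low_battery: (Approach) → mode=Dock action=A_LIGHT
5. bump: (Dock) → mode=Dock action=A_HALT

final mode: Dock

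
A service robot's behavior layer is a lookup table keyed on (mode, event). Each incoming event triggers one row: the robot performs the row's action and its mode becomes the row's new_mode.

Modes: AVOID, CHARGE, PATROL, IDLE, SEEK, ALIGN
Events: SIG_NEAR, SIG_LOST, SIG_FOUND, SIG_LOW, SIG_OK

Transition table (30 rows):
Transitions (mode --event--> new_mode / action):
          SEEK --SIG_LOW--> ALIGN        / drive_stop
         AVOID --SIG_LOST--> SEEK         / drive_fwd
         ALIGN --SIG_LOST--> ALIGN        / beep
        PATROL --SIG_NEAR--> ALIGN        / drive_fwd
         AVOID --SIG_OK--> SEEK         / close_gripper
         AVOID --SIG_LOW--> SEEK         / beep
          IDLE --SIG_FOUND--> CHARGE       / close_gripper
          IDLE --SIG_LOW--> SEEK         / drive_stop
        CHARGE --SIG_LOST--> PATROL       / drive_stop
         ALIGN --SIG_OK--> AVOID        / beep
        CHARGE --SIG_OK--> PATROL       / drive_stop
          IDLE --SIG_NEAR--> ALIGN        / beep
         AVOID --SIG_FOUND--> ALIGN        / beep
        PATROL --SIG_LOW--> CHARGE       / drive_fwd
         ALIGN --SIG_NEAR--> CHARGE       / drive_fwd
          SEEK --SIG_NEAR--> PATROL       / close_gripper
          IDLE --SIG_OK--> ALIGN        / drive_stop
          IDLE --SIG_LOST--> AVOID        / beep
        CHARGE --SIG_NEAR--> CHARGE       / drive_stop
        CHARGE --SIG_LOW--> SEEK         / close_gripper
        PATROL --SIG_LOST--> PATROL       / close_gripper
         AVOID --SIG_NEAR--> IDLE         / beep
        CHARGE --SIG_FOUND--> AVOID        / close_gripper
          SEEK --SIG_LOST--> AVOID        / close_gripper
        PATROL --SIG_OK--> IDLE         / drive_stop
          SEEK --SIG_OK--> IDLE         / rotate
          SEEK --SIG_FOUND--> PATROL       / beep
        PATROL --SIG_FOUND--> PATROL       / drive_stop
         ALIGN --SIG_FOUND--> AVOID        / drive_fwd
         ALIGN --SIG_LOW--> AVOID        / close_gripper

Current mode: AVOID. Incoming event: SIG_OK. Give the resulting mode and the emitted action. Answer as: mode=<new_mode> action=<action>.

current mode = AVOID; filter table to that mode:
  (AVOID, SIG_LOST) → (SEEK, drive_fwd)
  (AVOID, SIG_OK) → (SEEK, close_gripper)  ← event matches
  (AVOID, SIG_LOW) → (SEEK, beep)
  (AVOID, SIG_FOUND) → (ALIGN, beep)
  (AVOID, SIG_NEAR) → (IDLE, beep)
event = SIG_OK selects (SEEK, close_gripper)

mode=SEEK action=close_gripper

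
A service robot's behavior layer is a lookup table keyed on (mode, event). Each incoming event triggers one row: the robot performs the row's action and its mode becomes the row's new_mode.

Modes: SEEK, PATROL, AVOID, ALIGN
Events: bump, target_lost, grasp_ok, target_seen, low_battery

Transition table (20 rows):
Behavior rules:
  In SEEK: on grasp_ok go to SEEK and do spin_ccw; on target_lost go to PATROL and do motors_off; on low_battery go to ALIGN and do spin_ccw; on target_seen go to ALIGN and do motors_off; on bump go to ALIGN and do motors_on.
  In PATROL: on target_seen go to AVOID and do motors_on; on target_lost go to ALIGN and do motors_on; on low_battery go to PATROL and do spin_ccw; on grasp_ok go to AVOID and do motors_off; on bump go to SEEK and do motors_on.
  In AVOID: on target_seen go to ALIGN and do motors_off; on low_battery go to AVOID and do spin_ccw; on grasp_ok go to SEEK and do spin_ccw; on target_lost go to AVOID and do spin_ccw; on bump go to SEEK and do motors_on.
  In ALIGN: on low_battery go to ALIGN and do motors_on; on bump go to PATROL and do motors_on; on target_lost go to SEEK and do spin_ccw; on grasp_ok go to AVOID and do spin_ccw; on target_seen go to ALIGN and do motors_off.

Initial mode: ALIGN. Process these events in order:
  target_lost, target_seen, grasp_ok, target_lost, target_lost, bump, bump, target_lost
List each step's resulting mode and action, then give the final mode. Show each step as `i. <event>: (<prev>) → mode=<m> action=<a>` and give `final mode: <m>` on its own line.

final mode: SEEK

1. target_lost: (ALIGN) → mode=SEEK action=spin_ccw
2. target_seen: (SEEK) → mode=ALIGN action=motors_off
3. grasp_ok: (ALIGN) → mode=AVOID action=spin_ccw
4. target_lost: (AVOID) → mode=AVOID action=spin_ccw
5. target_lost: (AVOID) → mode=AVOID action=spin_ccw
6. bump: (AVOID) → mode=SEEK action=motors_on
7. bump: (SEEK) → mode=ALIGN action=motors_on
8. target_lost: (ALIGN) → mode=SEEK action=spin_ccw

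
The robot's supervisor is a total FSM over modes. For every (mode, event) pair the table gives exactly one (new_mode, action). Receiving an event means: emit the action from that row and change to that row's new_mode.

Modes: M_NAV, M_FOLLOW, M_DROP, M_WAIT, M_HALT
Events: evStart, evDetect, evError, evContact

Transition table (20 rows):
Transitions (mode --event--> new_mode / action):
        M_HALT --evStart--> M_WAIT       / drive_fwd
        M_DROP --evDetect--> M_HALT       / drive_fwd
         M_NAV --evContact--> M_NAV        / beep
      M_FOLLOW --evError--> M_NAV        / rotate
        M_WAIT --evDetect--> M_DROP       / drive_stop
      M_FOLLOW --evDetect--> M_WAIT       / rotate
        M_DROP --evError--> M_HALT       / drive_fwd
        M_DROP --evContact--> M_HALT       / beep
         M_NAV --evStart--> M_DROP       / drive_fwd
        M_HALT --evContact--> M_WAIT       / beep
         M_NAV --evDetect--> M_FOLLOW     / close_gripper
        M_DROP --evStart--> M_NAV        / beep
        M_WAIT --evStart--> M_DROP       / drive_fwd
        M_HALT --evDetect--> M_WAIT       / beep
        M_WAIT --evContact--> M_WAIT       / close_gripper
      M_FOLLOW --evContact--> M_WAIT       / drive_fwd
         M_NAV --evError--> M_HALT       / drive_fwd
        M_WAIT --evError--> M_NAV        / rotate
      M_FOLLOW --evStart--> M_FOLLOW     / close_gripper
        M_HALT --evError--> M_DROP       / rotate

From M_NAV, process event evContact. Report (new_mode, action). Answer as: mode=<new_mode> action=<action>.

current mode = M_NAV; filter table to that mode:
  (M_NAV, evContact) → (M_NAV, beep)  ← event matches
  (M_NAV, evStart) → (M_DROP, drive_fwd)
  (M_NAV, evDetect) → (M_FOLLOW, close_gripper)
  (M_NAV, evError) → (M_HALT, drive_fwd)
event = evContact selects (M_NAV, beep)

mode=M_NAV action=beep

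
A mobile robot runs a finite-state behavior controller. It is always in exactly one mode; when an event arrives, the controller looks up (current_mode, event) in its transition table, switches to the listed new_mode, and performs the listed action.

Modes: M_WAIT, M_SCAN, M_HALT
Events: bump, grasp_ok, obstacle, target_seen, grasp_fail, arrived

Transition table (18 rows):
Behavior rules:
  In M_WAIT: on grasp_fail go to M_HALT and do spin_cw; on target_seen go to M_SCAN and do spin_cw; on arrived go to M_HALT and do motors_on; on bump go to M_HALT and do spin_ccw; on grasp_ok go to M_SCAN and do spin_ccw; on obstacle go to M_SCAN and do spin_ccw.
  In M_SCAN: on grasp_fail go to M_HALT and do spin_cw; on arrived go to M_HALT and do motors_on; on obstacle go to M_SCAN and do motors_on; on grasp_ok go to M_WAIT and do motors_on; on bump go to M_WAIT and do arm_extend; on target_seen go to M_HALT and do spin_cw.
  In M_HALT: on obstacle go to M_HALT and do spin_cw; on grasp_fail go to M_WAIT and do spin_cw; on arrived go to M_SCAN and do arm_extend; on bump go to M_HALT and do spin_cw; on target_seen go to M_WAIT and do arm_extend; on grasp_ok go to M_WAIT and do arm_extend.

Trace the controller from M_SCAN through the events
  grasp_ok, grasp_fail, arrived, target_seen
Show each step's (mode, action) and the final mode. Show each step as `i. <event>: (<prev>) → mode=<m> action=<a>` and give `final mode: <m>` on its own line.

final mode: M_HALT

1. grasp_ok: (M_SCAN) → mode=M_WAIT action=motors_on
2. grasp_fail: (M_WAIT) → mode=M_HALT action=spin_cw
3. arrived: (M_HALT) → mode=M_SCAN action=arm_extend
4. target_seen: (M_SCAN) → mode=M_HALT action=spin_cw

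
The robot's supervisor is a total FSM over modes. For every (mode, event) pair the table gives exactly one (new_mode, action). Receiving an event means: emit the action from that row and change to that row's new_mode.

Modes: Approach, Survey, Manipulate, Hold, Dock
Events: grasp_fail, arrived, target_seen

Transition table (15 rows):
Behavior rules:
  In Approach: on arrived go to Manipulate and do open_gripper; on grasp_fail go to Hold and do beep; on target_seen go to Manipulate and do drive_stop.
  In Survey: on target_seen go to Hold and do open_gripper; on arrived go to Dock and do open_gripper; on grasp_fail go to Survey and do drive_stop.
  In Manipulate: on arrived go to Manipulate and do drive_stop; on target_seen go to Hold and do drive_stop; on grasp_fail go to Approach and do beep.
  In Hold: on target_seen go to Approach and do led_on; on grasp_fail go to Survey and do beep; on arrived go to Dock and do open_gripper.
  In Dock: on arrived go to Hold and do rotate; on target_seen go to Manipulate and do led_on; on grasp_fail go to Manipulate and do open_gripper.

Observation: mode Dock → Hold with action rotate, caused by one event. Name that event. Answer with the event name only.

arrived

try grasp_fail: (Dock, grasp_fail) → (Manipulate, open_gripper)
try arrived: (Dock, arrived) → (Hold, rotate)  ← matches
try target_seen: (Dock, target_seen) → (Manipulate, led_on)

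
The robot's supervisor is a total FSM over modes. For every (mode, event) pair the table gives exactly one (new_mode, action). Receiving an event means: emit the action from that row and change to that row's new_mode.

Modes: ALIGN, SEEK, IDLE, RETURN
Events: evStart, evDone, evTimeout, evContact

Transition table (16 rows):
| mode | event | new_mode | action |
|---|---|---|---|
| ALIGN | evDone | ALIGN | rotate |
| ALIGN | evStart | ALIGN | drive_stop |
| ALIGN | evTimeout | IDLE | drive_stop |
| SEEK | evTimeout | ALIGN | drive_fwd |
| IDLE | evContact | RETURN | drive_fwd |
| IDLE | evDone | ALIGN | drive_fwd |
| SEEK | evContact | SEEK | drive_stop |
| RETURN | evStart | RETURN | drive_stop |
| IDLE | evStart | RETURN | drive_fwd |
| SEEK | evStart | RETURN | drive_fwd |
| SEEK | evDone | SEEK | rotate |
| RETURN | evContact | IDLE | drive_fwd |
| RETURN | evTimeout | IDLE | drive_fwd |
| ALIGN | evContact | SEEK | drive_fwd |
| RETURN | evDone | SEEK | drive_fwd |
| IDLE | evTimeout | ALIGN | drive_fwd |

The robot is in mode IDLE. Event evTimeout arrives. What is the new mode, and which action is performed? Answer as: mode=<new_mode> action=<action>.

mode=ALIGN action=drive_fwd

current mode = IDLE; filter table to that mode:
  (IDLE, evContact) → (RETURN, drive_fwd)
  (IDLE, evDone) → (ALIGN, drive_fwd)
  (IDLE, evStart) → (RETURN, drive_fwd)
  (IDLE, evTimeout) → (ALIGN, drive_fwd)  ← event matches
event = evTimeout selects (ALIGN, drive_fwd)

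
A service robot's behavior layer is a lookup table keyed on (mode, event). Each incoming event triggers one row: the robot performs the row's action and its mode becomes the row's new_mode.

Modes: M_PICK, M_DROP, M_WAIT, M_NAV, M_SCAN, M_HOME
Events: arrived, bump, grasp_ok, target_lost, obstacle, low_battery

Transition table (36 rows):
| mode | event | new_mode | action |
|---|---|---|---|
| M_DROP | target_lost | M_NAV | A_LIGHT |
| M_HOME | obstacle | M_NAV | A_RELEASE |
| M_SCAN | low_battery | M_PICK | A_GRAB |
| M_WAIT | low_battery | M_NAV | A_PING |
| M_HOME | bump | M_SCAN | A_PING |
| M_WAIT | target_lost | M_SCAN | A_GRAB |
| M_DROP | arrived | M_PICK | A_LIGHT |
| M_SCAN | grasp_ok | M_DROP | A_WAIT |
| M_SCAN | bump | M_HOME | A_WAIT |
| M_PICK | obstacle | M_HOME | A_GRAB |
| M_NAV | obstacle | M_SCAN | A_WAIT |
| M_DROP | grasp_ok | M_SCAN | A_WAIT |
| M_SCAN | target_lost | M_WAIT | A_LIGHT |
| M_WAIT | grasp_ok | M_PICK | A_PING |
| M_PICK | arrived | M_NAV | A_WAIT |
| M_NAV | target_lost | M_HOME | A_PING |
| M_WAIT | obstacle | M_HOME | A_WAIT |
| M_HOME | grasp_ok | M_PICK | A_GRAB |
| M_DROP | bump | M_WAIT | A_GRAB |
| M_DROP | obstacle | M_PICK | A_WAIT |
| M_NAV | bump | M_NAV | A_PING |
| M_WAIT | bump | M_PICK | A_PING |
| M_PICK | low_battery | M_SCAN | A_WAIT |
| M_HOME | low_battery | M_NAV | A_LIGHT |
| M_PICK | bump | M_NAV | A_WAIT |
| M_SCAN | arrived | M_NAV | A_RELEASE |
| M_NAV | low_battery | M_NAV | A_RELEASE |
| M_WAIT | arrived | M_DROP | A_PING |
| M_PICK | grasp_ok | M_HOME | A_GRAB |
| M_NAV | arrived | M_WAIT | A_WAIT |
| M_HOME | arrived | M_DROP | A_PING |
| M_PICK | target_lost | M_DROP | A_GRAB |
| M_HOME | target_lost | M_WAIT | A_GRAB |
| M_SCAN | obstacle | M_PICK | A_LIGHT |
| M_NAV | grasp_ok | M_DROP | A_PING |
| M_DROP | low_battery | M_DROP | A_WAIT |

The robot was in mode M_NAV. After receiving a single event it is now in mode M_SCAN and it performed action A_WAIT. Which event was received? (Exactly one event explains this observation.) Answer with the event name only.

obstacle

try arrived: (M_NAV, arrived) → (M_WAIT, A_WAIT)
try bump: (M_NAV, bump) → (M_NAV, A_PING)
try grasp_ok: (M_NAV, grasp_ok) → (M_DROP, A_PING)
try target_lost: (M_NAV, target_lost) → (M_HOME, A_PING)
try obstacle: (M_NAV, obstacle) → (M_SCAN, A_WAIT)  ← matches
try low_battery: (M_NAV, low_battery) → (M_NAV, A_RELEASE)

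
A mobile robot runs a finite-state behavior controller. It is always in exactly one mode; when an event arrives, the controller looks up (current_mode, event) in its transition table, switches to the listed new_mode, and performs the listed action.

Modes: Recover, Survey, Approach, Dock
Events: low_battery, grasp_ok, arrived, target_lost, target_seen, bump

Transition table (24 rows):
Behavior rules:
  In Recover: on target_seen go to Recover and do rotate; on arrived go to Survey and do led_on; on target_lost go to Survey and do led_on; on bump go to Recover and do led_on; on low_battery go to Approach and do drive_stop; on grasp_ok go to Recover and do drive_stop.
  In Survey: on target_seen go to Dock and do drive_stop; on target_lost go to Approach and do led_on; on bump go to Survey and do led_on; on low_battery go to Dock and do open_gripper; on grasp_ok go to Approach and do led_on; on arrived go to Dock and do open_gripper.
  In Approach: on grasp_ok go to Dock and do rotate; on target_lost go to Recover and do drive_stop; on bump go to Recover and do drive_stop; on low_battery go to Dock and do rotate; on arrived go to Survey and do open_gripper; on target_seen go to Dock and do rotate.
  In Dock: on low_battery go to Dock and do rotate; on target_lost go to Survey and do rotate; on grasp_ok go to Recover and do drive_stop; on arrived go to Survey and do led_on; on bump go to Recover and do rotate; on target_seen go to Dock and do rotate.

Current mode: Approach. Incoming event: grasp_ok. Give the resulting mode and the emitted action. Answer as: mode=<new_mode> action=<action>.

mode=Dock action=rotate

current mode = Approach; filter table to that mode:
  (Approach, grasp_ok) → (Dock, rotate)  ← event matches
  (Approach, target_lost) → (Recover, drive_stop)
  (Approach, bump) → (Recover, drive_stop)
  (Approach, low_battery) → (Dock, rotate)
  (Approach, arrived) → (Survey, open_gripper)
  (Approach, target_seen) → (Dock, rotate)
event = grasp_ok selects (Dock, rotate)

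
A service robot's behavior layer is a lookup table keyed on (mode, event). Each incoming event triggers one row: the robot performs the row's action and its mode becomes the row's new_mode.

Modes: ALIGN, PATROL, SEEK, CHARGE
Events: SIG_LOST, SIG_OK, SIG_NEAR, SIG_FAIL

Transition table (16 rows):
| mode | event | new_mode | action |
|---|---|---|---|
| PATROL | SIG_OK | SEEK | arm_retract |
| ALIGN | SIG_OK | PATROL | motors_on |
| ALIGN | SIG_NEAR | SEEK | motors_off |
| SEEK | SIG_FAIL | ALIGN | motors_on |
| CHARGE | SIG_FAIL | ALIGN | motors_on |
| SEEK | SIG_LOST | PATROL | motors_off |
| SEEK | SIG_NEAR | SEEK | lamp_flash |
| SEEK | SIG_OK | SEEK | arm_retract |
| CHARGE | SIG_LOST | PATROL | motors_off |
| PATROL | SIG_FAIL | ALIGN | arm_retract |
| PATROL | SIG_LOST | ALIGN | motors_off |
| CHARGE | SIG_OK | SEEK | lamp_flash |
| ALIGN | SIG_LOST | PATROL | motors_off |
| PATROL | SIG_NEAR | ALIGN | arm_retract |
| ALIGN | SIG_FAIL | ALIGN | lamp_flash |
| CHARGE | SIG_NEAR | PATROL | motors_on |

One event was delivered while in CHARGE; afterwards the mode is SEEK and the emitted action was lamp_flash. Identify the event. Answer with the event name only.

SIG_OK

try SIG_LOST: (CHARGE, SIG_LOST) → (PATROL, motors_off)
try SIG_OK: (CHARGE, SIG_OK) → (SEEK, lamp_flash)  ← matches
try SIG_NEAR: (CHARGE, SIG_NEAR) → (PATROL, motors_on)
try SIG_FAIL: (CHARGE, SIG_FAIL) → (ALIGN, motors_on)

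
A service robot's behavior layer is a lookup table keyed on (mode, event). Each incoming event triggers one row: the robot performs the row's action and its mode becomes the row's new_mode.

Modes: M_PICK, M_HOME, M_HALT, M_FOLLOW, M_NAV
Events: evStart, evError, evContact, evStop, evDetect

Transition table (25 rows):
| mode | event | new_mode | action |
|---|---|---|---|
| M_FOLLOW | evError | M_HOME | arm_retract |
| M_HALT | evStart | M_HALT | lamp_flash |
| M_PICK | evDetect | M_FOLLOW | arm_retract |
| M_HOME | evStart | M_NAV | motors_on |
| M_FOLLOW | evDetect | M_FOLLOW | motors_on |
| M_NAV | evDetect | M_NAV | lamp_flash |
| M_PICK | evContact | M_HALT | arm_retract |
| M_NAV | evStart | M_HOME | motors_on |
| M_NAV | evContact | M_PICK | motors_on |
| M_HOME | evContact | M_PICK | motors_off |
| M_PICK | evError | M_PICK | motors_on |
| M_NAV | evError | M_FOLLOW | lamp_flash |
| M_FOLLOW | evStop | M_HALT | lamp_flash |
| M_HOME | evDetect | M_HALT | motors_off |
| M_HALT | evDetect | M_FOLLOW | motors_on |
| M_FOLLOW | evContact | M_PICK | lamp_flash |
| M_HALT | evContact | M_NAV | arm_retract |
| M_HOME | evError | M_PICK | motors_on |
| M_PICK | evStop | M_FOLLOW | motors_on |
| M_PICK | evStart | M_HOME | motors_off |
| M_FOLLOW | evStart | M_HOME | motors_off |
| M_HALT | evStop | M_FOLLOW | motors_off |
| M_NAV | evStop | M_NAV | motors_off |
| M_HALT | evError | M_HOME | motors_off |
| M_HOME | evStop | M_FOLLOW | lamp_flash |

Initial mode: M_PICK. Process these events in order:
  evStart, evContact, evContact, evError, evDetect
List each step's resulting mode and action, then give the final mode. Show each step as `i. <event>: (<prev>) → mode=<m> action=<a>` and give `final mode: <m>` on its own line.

final mode: M_HALT

1. evStart: (M_PICK) → mode=M_HOME action=motors_off
2. evContact: (M_HOME) → mode=M_PICK action=motors_off
3. evContact: (M_PICK) → mode=M_HALT action=arm_retract
4. evError: (M_HALT) → mode=M_HOME action=motors_off
5. evDetect: (M_HOME) → mode=M_HALT action=motors_off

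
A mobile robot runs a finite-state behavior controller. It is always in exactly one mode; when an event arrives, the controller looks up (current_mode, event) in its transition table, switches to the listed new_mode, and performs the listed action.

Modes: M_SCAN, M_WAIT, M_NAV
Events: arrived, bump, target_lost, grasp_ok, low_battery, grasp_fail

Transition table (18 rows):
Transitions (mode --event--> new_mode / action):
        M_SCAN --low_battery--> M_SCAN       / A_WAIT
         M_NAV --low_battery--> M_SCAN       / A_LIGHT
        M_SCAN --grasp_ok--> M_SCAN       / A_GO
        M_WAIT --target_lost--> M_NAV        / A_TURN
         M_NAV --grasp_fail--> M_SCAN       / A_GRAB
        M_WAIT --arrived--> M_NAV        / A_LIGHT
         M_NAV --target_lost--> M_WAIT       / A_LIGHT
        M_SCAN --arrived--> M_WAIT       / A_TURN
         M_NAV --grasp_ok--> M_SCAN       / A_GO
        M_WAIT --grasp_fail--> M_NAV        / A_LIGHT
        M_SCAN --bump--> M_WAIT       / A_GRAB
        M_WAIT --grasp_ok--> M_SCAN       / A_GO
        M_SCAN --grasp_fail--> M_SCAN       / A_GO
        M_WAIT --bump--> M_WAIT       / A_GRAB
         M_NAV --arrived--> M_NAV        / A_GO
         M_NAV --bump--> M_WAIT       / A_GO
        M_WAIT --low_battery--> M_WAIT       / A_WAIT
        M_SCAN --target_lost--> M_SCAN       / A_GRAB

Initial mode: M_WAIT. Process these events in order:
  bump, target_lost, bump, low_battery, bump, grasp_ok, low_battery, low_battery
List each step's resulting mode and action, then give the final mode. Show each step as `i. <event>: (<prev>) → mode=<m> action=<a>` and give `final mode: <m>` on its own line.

1. bump: (M_WAIT) → mode=M_WAIT action=A_GRAB
2. target_lost: (M_WAIT) → mode=M_NAV action=A_TURN
3. bump: (M_NAV) → mode=M_WAIT action=A_GO
4. low_battery: (M_WAIT) → mode=M_WAIT action=A_WAIT
5. bump: (M_WAIT) → mode=M_WAIT action=A_GRAB
6. grasp_ok: (M_WAIT) → mode=M_SCAN action=A_GO
7. low_battery: (M_SCAN) → mode=M_SCAN action=A_WAIT
8. low_battery: (M_SCAN) → mode=M_SCAN action=A_WAIT

final mode: M_SCAN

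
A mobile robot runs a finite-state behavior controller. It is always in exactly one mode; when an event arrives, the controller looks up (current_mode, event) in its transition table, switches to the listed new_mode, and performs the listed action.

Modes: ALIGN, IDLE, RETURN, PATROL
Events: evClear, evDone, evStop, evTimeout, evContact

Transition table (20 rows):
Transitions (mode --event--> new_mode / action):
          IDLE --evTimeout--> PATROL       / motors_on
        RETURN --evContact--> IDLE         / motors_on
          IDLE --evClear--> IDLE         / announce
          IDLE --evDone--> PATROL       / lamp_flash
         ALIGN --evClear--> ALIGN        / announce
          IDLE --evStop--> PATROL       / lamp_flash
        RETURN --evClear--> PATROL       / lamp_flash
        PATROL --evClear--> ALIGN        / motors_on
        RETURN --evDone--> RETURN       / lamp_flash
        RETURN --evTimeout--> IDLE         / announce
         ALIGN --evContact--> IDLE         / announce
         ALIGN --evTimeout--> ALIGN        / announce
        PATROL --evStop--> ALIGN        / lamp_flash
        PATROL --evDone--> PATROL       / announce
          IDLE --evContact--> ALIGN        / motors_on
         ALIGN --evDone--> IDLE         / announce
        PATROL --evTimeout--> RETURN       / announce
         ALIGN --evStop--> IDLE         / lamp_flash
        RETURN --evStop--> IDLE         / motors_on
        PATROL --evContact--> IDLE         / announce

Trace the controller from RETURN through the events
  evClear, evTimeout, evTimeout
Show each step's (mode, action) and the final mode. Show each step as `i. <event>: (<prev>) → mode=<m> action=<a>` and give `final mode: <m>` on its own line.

1. evClear: (RETURN) → mode=PATROL action=lamp_flash
2. evTimeout: (PATROL) → mode=RETURN action=announce
3. evTimeout: (RETURN) → mode=IDLE action=announce

final mode: IDLE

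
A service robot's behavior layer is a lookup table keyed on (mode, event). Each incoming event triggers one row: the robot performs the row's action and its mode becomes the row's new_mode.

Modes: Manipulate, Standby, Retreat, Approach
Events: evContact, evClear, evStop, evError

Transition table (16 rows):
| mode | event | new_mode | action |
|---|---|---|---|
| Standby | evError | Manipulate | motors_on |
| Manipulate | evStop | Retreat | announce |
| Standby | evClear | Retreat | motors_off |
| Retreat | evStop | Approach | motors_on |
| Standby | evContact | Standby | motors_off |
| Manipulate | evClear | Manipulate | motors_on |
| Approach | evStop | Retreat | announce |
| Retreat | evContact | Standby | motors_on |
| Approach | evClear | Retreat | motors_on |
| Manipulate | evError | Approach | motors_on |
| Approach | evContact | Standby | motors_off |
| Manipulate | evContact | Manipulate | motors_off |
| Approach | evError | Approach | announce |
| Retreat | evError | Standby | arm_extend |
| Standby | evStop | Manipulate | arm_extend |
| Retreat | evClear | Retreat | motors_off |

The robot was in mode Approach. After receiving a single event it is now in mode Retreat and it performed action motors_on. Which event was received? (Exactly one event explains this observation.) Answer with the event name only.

try evContact: (Approach, evContact) → (Standby, motors_off)
try evClear: (Approach, evClear) → (Retreat, motors_on)  ← matches
try evStop: (Approach, evStop) → (Retreat, announce)
try evError: (Approach, evError) → (Approach, announce)

evClear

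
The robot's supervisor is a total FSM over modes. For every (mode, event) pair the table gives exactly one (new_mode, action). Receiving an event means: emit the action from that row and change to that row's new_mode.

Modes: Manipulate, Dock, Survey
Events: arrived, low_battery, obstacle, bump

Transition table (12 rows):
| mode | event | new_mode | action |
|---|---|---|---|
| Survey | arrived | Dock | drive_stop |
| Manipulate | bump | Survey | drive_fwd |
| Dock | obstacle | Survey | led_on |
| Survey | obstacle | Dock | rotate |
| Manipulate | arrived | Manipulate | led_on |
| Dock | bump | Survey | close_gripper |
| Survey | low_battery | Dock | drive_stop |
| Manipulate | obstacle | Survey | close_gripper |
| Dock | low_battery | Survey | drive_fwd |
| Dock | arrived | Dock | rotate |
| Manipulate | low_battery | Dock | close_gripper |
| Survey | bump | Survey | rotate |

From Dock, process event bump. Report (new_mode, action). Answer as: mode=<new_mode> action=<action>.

mode=Survey action=close_gripper

current mode = Dock; filter table to that mode:
  (Dock, obstacle) → (Survey, led_on)
  (Dock, bump) → (Survey, close_gripper)  ← event matches
  (Dock, low_battery) → (Survey, drive_fwd)
  (Dock, arrived) → (Dock, rotate)
event = bump selects (Survey, close_gripper)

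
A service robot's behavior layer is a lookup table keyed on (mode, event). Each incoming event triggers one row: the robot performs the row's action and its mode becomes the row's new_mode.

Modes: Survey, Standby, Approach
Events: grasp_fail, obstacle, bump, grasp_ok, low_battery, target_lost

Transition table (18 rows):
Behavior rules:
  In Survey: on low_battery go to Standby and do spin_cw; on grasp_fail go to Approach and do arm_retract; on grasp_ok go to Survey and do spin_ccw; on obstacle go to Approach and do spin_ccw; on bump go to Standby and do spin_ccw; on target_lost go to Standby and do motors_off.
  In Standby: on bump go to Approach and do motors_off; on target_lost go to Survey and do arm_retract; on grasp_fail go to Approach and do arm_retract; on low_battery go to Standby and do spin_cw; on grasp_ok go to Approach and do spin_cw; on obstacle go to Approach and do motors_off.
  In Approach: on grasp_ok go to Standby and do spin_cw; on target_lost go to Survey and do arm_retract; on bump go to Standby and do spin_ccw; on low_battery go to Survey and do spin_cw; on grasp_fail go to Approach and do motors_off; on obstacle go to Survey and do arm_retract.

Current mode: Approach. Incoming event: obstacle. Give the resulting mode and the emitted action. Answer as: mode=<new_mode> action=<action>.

mode=Survey action=arm_retract

current mode = Approach; filter table to that mode:
  (Approach, grasp_ok) → (Standby, spin_cw)
  (Approach, target_lost) → (Survey, arm_retract)
  (Approach, bump) → (Standby, spin_ccw)
  (Approach, low_battery) → (Survey, spin_cw)
  (Approach, grasp_fail) → (Approach, motors_off)
  (Approach, obstacle) → (Survey, arm_retract)  ← event matches
event = obstacle selects (Survey, arm_retract)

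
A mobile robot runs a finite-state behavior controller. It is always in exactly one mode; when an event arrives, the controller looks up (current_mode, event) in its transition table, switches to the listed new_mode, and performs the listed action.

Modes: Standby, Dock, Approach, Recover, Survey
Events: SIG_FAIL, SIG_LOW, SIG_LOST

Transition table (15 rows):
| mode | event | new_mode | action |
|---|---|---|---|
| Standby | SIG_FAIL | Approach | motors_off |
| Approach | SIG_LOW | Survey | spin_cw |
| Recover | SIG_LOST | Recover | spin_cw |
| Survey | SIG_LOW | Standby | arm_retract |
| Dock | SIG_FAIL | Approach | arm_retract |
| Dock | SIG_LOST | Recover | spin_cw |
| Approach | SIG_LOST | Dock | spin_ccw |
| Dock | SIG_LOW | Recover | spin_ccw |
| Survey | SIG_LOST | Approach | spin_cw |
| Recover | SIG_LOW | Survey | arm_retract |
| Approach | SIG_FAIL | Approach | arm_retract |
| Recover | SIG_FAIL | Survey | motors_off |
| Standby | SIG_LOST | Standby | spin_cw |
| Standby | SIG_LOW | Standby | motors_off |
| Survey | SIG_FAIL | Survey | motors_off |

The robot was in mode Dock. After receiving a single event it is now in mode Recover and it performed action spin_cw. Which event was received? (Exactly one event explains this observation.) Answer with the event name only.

try SIG_FAIL: (Dock, SIG_FAIL) → (Approach, arm_retract)
try SIG_LOW: (Dock, SIG_LOW) → (Recover, spin_ccw)
try SIG_LOST: (Dock, SIG_LOST) → (Recover, spin_cw)  ← matches

SIG_LOST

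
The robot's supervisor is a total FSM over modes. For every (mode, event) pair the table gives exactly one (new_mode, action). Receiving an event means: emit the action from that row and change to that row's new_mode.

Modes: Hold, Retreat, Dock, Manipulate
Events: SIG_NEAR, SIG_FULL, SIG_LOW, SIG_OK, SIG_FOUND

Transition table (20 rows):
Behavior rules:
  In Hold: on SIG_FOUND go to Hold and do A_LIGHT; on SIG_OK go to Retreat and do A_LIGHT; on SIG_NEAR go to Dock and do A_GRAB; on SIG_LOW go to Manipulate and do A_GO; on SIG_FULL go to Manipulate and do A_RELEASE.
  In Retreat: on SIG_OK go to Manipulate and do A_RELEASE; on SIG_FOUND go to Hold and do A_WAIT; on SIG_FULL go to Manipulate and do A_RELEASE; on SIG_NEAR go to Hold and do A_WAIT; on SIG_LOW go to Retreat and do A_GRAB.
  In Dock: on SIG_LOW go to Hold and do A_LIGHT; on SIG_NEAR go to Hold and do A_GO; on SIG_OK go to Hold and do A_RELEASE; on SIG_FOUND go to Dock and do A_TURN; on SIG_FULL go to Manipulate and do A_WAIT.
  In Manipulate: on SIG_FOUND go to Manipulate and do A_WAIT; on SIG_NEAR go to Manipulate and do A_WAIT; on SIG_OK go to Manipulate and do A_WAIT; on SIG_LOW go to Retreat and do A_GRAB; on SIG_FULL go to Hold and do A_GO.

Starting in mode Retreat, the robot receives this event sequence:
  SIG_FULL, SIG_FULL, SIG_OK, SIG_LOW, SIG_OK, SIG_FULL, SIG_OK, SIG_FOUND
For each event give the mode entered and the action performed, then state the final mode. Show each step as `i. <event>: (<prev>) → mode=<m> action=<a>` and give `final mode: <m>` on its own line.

final mode: Hold

1. SIG_FULL: (Retreat) → mode=Manipulate action=A_RELEASE
2. SIG_FULL: (Manipulate) → mode=Hold action=A_GO
3. SIG_OK: (Hold) → mode=Retreat action=A_LIGHT
4. SIG_LOW: (Retreat) → mode=Retreat action=A_GRAB
5. SIG_OK: (Retreat) → mode=Manipulate action=A_RELEASE
6. SIG_FULL: (Manipulate) → mode=Hold action=A_GO
7. SIG_OK: (Hold) → mode=Retreat action=A_LIGHT
8. SIG_FOUND: (Retreat) → mode=Hold action=A_WAIT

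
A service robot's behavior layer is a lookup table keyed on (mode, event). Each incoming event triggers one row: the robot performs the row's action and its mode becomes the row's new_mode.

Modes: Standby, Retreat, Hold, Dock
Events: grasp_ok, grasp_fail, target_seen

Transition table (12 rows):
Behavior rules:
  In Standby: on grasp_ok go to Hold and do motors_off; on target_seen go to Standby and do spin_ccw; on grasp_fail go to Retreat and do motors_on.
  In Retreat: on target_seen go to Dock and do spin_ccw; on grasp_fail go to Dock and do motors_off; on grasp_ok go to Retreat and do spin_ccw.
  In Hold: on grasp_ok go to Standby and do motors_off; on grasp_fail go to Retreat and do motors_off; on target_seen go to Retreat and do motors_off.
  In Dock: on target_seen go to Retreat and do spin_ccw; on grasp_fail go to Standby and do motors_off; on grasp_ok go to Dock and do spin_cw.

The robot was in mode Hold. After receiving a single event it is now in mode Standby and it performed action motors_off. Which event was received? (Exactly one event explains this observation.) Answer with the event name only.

try grasp_ok: (Hold, grasp_ok) → (Standby, motors_off)  ← matches
try grasp_fail: (Hold, grasp_fail) → (Retreat, motors_off)
try target_seen: (Hold, target_seen) → (Retreat, motors_off)

grasp_ok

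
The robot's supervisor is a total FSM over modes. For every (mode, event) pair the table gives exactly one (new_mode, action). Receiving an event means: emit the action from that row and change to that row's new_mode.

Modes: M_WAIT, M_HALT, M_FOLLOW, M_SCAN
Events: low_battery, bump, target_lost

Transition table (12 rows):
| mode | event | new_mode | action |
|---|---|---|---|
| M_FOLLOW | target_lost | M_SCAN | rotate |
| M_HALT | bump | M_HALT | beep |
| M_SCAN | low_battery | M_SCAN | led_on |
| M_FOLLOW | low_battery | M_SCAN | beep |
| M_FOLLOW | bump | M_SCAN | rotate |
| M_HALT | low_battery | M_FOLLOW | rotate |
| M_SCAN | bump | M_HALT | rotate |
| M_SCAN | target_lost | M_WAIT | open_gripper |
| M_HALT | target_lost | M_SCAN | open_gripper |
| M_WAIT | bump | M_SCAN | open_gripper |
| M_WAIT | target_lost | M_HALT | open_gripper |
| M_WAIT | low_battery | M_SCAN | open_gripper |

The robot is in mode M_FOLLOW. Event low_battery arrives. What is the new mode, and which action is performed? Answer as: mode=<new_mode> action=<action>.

current mode = M_FOLLOW; filter table to that mode:
  (M_FOLLOW, target_lost) → (M_SCAN, rotate)
  (M_FOLLOW, low_battery) → (M_SCAN, beep)  ← event matches
  (M_FOLLOW, bump) → (M_SCAN, rotate)
event = low_battery selects (M_SCAN, beep)

mode=M_SCAN action=beep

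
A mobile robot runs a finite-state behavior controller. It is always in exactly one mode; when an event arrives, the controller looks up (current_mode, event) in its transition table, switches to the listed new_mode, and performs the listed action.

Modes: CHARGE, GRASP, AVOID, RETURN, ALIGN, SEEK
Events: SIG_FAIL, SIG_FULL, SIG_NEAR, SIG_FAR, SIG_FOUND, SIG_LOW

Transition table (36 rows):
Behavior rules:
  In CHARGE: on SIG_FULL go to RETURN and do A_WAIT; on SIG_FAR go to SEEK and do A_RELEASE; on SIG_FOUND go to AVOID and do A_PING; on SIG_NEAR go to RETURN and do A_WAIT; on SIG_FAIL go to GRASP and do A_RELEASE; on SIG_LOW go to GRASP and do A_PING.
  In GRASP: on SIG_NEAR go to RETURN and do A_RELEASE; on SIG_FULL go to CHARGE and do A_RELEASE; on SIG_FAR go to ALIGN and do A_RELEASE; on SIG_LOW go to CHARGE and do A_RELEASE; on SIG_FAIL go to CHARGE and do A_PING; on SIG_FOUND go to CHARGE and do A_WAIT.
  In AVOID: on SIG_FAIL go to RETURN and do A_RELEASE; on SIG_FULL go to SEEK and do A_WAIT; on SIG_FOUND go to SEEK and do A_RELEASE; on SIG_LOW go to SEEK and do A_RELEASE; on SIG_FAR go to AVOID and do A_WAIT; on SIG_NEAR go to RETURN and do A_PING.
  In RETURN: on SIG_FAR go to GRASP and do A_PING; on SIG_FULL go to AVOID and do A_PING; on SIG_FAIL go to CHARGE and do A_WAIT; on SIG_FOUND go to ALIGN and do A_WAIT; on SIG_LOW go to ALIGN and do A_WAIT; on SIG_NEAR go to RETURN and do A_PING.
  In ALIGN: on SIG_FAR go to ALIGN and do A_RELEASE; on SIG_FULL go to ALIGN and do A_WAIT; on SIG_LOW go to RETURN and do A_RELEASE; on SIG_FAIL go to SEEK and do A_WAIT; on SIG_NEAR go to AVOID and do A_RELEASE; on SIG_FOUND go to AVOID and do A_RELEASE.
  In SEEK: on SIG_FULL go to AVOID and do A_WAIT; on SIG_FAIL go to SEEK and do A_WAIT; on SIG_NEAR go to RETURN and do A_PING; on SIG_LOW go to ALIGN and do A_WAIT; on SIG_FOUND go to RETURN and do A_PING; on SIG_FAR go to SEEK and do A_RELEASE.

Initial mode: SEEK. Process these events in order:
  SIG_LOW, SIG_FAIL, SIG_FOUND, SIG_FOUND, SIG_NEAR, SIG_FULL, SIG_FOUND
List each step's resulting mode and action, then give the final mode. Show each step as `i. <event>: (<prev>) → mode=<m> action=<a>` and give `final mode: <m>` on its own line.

1. SIG_LOW: (SEEK) → mode=ALIGN action=A_WAIT
2. SIG_FAIL: (ALIGN) → mode=SEEK action=A_WAIT
3. SIG_FOUND: (SEEK) → mode=RETURN action=A_PING
4. SIG_FOUND: (RETURN) → mode=ALIGN action=A_WAIT
5. SIG_NEAR: (ALIGN) → mode=AVOID action=A_RELEASE
6. SIG_FULL: (AVOID) → mode=SEEK action=A_WAIT
7. SIG_FOUND: (SEEK) → mode=RETURN action=A_PING

final mode: RETURN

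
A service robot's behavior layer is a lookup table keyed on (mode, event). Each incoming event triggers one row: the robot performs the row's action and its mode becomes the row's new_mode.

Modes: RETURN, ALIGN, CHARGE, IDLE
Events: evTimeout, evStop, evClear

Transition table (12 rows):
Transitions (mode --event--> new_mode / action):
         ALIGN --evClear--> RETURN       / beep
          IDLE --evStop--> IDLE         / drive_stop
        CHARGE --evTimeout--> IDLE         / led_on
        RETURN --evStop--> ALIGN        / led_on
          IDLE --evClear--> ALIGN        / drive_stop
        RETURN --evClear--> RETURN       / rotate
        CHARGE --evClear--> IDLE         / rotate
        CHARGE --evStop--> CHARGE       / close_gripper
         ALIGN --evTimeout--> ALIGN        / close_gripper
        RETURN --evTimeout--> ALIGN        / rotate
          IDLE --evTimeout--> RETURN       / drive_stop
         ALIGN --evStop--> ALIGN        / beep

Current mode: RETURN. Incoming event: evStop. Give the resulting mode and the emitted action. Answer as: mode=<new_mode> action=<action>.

current mode = RETURN; filter table to that mode:
  (RETURN, evStop) → (ALIGN, led_on)  ← event matches
  (RETURN, evClear) → (RETURN, rotate)
  (RETURN, evTimeout) → (ALIGN, rotate)
event = evStop selects (ALIGN, led_on)

mode=ALIGN action=led_on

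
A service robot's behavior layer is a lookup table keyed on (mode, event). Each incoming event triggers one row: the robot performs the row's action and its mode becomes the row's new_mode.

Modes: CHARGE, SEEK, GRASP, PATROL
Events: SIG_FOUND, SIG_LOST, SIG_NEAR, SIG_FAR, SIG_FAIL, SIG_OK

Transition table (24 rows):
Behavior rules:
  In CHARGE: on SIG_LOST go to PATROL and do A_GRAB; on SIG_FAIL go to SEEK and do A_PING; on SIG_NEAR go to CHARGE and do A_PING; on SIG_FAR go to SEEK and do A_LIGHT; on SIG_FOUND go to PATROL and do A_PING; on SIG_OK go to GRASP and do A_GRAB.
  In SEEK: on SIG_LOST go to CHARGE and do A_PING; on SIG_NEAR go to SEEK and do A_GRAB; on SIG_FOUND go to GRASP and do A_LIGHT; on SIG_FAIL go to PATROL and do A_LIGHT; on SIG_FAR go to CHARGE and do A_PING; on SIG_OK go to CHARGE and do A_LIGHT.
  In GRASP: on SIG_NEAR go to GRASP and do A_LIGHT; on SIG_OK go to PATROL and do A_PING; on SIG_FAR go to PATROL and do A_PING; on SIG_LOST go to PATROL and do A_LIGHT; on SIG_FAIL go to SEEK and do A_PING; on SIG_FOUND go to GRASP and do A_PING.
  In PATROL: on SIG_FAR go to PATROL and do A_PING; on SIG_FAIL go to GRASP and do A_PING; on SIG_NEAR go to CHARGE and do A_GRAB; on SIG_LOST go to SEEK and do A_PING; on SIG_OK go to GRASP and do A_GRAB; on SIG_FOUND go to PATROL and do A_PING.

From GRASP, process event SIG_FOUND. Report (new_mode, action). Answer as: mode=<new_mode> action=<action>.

mode=GRASP action=A_PING

current mode = GRASP; filter table to that mode:
  (GRASP, SIG_NEAR) → (GRASP, A_LIGHT)
  (GRASP, SIG_OK) → (PATROL, A_PING)
  (GRASP, SIG_FAR) → (PATROL, A_PING)
  (GRASP, SIG_LOST) → (PATROL, A_LIGHT)
  (GRASP, SIG_FAIL) → (SEEK, A_PING)
  (GRASP, SIG_FOUND) → (GRASP, A_PING)  ← event matches
event = SIG_FOUND selects (GRASP, A_PING)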